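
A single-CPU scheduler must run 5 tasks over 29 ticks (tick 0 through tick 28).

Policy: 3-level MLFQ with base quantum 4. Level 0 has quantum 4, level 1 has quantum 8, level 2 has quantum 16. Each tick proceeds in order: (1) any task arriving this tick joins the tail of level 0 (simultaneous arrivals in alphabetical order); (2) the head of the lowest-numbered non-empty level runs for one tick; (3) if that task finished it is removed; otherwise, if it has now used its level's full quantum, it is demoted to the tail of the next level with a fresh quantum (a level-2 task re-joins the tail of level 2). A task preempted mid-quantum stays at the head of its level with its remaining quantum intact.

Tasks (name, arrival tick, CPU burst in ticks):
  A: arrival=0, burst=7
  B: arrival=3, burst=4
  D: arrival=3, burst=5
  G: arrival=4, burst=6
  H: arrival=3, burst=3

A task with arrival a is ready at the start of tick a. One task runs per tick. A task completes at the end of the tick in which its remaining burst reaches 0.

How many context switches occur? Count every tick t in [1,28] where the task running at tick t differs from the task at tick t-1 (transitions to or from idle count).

context switches = 8

t=0: L0/L1/L2 = A/-/- → run A
t=1: L0/L1/L2 = A/-/- → run A
t=2: L0/L1/L2 = A/-/- → run A
t=3: L0/L1/L2 = ABDH/-/- → run A
t=4: L0/L1/L2 = BDHG/A/- → run B
t=5: L0/L1/L2 = BDHG/A/- → run B
t=6: L0/L1/L2 = BDHG/A/- → run B
t=7: L0/L1/L2 = BDHG/A/- → run B
t=8: L0/L1/L2 = DHG/A/- → run D
t=9: L0/L1/L2 = DHG/A/- → run D
t=10: L0/L1/L2 = DHG/A/- → run D
t=11: L0/L1/L2 = DHG/A/- → run D
t=12: L0/L1/L2 = HG/AD/- → run H
t=13: L0/L1/L2 = HG/AD/- → run H
t=14: L0/L1/L2 = HG/AD/- → run H
t=15: L0/L1/L2 = G/AD/- → run G
t=16: L0/L1/L2 = G/AD/- → run G
t=17: L0/L1/L2 = G/AD/- → run G
t=18: L0/L1/L2 = G/AD/- → run G
t=19: L0/L1/L2 = -/ADG/- → run A
t=20: L0/L1/L2 = -/ADG/- → run A
t=21: L0/L1/L2 = -/ADG/- → run A
t=22: L0/L1/L2 = -/DG/- → run D
t=23: L0/L1/L2 = -/G/- → run G
t=24: L0/L1/L2 = -/G/- → run G
t=25: (idle)
t=26: (idle)
t=27: (idle)
t=28: (idle)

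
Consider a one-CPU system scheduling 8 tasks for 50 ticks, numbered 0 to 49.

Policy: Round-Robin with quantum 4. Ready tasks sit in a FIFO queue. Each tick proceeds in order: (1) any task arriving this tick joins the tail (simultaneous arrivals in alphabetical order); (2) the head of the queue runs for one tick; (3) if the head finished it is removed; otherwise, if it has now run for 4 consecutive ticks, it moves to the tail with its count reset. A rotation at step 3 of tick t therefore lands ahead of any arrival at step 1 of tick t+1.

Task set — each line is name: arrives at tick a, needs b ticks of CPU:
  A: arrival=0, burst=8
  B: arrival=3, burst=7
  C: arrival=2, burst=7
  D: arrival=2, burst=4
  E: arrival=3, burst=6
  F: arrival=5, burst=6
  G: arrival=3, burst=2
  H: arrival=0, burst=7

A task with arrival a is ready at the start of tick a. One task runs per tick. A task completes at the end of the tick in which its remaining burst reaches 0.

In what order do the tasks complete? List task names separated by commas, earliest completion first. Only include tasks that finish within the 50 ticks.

t=0: queue=[A,H] q_used=0 → run A
t=1: queue=[A,H] q_used=1 → run A
t=2: queue=[A,H,C,D] q_used=2 → run A
t=3: queue=[A,H,C,D,B,E,G] q_used=3 → run A
t=4: queue=[H,C,D,B,E,G,A] q_used=0 → run H
t=5: queue=[H,C,D,B,E,G,A,F] q_used=1 → run H
t=6: queue=[H,C,D,B,E,G,A,F] q_used=2 → run H
t=7: queue=[H,C,D,B,E,G,A,F] q_used=3 → run H
t=8: queue=[C,D,B,E,G,A,F,H] q_used=0 → run C
t=9: queue=[C,D,B,E,G,A,F,H] q_used=1 → run C
t=10: queue=[C,D,B,E,G,A,F,H] q_used=2 → run C
t=11: queue=[C,D,B,E,G,A,F,H] q_used=3 → run C
t=12: queue=[D,B,E,G,A,F,H,C] q_used=0 → run D
t=13: queue=[D,B,E,G,A,F,H,C] q_used=1 → run D
t=14: queue=[D,B,E,G,A,F,H,C] q_used=2 → run D
t=15: queue=[D,B,E,G,A,F,H,C] q_used=3 → run D
t=16: queue=[B,E,G,A,F,H,C] q_used=0 → run B
t=17: queue=[B,E,G,A,F,H,C] q_used=1 → run B
t=18: queue=[B,E,G,A,F,H,C] q_used=2 → run B
t=19: queue=[B,E,G,A,F,H,C] q_used=3 → run B
t=20: queue=[E,G,A,F,H,C,B] q_used=0 → run E
t=21: queue=[E,G,A,F,H,C,B] q_used=1 → run E
t=22: queue=[E,G,A,F,H,C,B] q_used=2 → run E
t=23: queue=[E,G,A,F,H,C,B] q_used=3 → run E
t=24: queue=[G,A,F,H,C,B,E] q_used=0 → run G
t=25: queue=[G,A,F,H,C,B,E] q_used=1 → run G
t=26: queue=[A,F,H,C,B,E] q_used=0 → run A
t=27: queue=[A,F,H,C,B,E] q_used=1 → run A
t=28: queue=[A,F,H,C,B,E] q_used=2 → run A
t=29: queue=[A,F,H,C,B,E] q_used=3 → run A
t=30: queue=[F,H,C,B,E] q_used=0 → run F
t=31: queue=[F,H,C,B,E] q_used=1 → run F
t=32: queue=[F,H,C,B,E] q_used=2 → run F
t=33: queue=[F,H,C,B,E] q_used=3 → run F
t=34: queue=[H,C,B,E,F] q_used=0 → run H
t=35: queue=[H,C,B,E,F] q_used=1 → run H
t=36: queue=[H,C,B,E,F] q_used=2 → run H
t=37: queue=[C,B,E,F] q_used=0 → run C
t=38: queue=[C,B,E,F] q_used=1 → run C
t=39: queue=[C,B,E,F] q_used=2 → run C
t=40: queue=[B,E,F] q_used=0 → run B
t=41: queue=[B,E,F] q_used=1 → run B
t=42: queue=[B,E,F] q_used=2 → run B
t=43: queue=[E,F] q_used=0 → run E
t=44: queue=[E,F] q_used=1 → run E
t=45: queue=[F] q_used=0 → run F
t=46: queue=[F] q_used=1 → run F
t=47: (idle)
t=48: (idle)
t=49: (idle)

completion order = D, G, A, H, C, B, E, F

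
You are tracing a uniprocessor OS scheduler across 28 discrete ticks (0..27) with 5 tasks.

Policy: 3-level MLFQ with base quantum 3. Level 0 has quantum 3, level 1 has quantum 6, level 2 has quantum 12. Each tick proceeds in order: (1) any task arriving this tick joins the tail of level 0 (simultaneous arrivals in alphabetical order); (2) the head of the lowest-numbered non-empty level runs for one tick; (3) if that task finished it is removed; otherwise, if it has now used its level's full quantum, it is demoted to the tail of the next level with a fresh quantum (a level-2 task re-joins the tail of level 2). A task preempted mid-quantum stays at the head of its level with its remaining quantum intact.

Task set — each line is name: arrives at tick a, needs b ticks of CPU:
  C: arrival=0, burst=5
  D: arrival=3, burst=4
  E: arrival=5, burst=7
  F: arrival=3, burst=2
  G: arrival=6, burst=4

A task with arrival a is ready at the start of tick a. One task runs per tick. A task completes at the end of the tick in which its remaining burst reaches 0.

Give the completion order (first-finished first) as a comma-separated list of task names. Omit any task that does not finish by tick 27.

t=0: L0/L1/L2 = C/-/- → run C
t=1: L0/L1/L2 = C/-/- → run C
t=2: L0/L1/L2 = C/-/- → run C
t=3: L0/L1/L2 = DF/C/- → run D
t=4: L0/L1/L2 = DF/C/- → run D
t=5: L0/L1/L2 = DFE/C/- → run D
t=6: L0/L1/L2 = FEG/CD/- → run F
t=7: L0/L1/L2 = FEG/CD/- → run F
t=8: L0/L1/L2 = EG/CD/- → run E
t=9: L0/L1/L2 = EG/CD/- → run E
t=10: L0/L1/L2 = EG/CD/- → run E
t=11: L0/L1/L2 = G/CDE/- → run G
t=12: L0/L1/L2 = G/CDE/- → run G
t=13: L0/L1/L2 = G/CDE/- → run G
t=14: L0/L1/L2 = -/CDEG/- → run C
t=15: L0/L1/L2 = -/CDEG/- → run C
t=16: L0/L1/L2 = -/DEG/- → run D
t=17: L0/L1/L2 = -/EG/- → run E
t=18: L0/L1/L2 = -/EG/- → run E
t=19: L0/L1/L2 = -/EG/- → run E
t=20: L0/L1/L2 = -/EG/- → run E
t=21: L0/L1/L2 = -/G/- → run G
t=22: (idle)
t=23: (idle)
t=24: (idle)
t=25: (idle)
t=26: (idle)
t=27: (idle)

completion order = F, C, D, E, G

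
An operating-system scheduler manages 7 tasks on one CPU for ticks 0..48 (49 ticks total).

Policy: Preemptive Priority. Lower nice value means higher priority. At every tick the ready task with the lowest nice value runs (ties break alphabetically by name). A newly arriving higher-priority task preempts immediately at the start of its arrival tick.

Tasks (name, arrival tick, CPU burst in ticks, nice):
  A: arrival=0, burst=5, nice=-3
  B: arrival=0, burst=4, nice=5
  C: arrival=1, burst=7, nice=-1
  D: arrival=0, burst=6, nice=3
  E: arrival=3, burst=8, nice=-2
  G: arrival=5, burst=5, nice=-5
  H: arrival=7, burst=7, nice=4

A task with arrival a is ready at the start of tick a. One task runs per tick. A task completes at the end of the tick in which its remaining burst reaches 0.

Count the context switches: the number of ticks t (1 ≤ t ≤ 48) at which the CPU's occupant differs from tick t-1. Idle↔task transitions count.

context switches = 7

t=0: ready={A,B,D} → run A
t=1: ready={A,B,C,D} → run A
t=2: ready={A,B,C,D} → run A
t=3: ready={A,B,C,D,E} → run A
t=4: ready={A,B,C,D,E} → run A
t=5: ready={B,C,D,E,G} → run G
t=6: ready={B,C,D,E,G} → run G
t=7: ready={B,C,D,E,G,H} → run G
t=8: ready={B,C,D,E,G,H} → run G
t=9: ready={B,C,D,E,G,H} → run G
t=10: ready={B,C,D,E,H} → run E
t=11: ready={B,C,D,E,H} → run E
t=12: ready={B,C,D,E,H} → run E
t=13: ready={B,C,D,E,H} → run E
t=14: ready={B,C,D,E,H} → run E
t=15: ready={B,C,D,E,H} → run E
t=16: ready={B,C,D,E,H} → run E
t=17: ready={B,C,D,E,H} → run E
t=18: ready={B,C,D,H} → run C
t=19: ready={B,C,D,H} → run C
t=20: ready={B,C,D,H} → run C
t=21: ready={B,C,D,H} → run C
t=22: ready={B,C,D,H} → run C
t=23: ready={B,C,D,H} → run C
t=24: ready={B,C,D,H} → run C
t=25: ready={B,D,H} → run D
t=26: ready={B,D,H} → run D
t=27: ready={B,D,H} → run D
t=28: ready={B,D,H} → run D
t=29: ready={B,D,H} → run D
t=30: ready={B,D,H} → run D
t=31: ready={B,H} → run H
t=32: ready={B,H} → run H
t=33: ready={B,H} → run H
t=34: ready={B,H} → run H
t=35: ready={B,H} → run H
t=36: ready={B,H} → run H
t=37: ready={B,H} → run H
t=38: ready={B} → run B
t=39: ready={B} → run B
t=40: ready={B} → run B
t=41: ready={B} → run B
t=42: (idle)
t=43: (idle)
t=44: (idle)
t=45: (idle)
t=46: (idle)
t=47: (idle)
t=48: (idle)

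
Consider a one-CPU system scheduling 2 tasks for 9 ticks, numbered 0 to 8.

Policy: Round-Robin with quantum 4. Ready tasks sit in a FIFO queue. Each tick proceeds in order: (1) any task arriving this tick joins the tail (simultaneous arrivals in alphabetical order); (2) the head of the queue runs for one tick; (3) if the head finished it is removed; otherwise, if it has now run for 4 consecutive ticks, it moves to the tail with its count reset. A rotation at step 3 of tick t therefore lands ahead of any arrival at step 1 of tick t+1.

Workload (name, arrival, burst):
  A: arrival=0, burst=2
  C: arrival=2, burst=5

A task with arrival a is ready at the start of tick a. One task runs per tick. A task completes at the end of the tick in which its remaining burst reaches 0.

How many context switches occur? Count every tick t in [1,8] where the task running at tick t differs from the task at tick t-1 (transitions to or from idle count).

t=0: queue=[A] q_used=0 → run A
t=1: queue=[A] q_used=1 → run A
t=2: queue=[C] q_used=0 → run C
t=3: queue=[C] q_used=1 → run C
t=4: queue=[C] q_used=2 → run C
t=5: queue=[C] q_used=3 → run C
t=6: queue=[C] q_used=0 → run C
t=7: (idle)
t=8: (idle)

context switches = 2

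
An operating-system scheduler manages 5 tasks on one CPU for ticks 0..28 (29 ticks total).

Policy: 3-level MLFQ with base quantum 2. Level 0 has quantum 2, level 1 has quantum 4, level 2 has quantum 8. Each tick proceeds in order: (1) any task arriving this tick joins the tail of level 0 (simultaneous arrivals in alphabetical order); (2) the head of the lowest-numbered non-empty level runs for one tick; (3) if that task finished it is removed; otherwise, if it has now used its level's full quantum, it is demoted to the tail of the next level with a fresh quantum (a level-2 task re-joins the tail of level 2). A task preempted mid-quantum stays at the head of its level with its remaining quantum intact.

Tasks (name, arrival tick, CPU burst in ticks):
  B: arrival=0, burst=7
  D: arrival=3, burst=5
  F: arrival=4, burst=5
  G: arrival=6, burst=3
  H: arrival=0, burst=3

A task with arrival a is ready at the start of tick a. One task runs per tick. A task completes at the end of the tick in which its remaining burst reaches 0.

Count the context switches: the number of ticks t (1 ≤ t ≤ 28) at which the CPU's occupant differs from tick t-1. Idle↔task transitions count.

t=0: L0/L1/L2 = BH/-/- → run B
t=1: L0/L1/L2 = BH/-/- → run B
t=2: L0/L1/L2 = H/B/- → run H
t=3: L0/L1/L2 = HD/B/- → run H
t=4: L0/L1/L2 = DF/BH/- → run D
t=5: L0/L1/L2 = DF/BH/- → run D
t=6: L0/L1/L2 = FG/BHD/- → run F
t=7: L0/L1/L2 = FG/BHD/- → run F
t=8: L0/L1/L2 = G/BHDF/- → run G
t=9: L0/L1/L2 = G/BHDF/- → run G
t=10: L0/L1/L2 = -/BHDFG/- → run B
t=11: L0/L1/L2 = -/BHDFG/- → run B
t=12: L0/L1/L2 = -/BHDFG/- → run B
t=13: L0/L1/L2 = -/BHDFG/- → run B
t=14: L0/L1/L2 = -/HDFG/B → run H
t=15: L0/L1/L2 = -/DFG/B → run D
t=16: L0/L1/L2 = -/DFG/B → run D
t=17: L0/L1/L2 = -/DFG/B → run D
t=18: L0/L1/L2 = -/FG/B → run F
t=19: L0/L1/L2 = -/FG/B → run F
t=20: L0/L1/L2 = -/FG/B → run F
t=21: L0/L1/L2 = -/G/B → run G
t=22: L0/L1/L2 = -/-/B → run B
t=23: (idle)
t=24: (idle)
t=25: (idle)
t=26: (idle)
t=27: (idle)
t=28: (idle)

context switches = 11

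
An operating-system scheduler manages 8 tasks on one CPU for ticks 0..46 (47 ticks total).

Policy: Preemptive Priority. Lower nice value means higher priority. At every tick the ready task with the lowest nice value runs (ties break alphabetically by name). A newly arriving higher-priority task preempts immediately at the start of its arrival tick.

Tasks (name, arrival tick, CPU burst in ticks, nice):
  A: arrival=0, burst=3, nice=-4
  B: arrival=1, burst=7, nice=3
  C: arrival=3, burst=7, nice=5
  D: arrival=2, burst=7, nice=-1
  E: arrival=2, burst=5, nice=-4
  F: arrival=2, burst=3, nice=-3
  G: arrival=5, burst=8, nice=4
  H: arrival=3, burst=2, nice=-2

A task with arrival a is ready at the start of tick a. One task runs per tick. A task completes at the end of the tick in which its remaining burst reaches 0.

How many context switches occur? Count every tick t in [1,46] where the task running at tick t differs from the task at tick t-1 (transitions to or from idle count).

context switches = 8

t=0: ready={A} → run A
t=1: ready={A,B} → run A
t=2: ready={A,B,D,E,F} → run A
t=3: ready={B,C,D,E,F,H} → run E
t=4: ready={B,C,D,E,F,H} → run E
t=5: ready={B,C,D,E,F,G,H} → run E
t=6: ready={B,C,D,E,F,G,H} → run E
t=7: ready={B,C,D,E,F,G,H} → run E
t=8: ready={B,C,D,F,G,H} → run F
t=9: ready={B,C,D,F,G,H} → run F
t=10: ready={B,C,D,F,G,H} → run F
t=11: ready={B,C,D,G,H} → run H
t=12: ready={B,C,D,G,H} → run H
t=13: ready={B,C,D,G} → run D
t=14: ready={B,C,D,G} → run D
t=15: ready={B,C,D,G} → run D
t=16: ready={B,C,D,G} → run D
t=17: ready={B,C,D,G} → run D
t=18: ready={B,C,D,G} → run D
t=19: ready={B,C,D,G} → run D
t=20: ready={B,C,G} → run B
t=21: ready={B,C,G} → run B
t=22: ready={B,C,G} → run B
t=23: ready={B,C,G} → run B
t=24: ready={B,C,G} → run B
t=25: ready={B,C,G} → run B
t=26: ready={B,C,G} → run B
t=27: ready={C,G} → run G
t=28: ready={C,G} → run G
t=29: ready={C,G} → run G
t=30: ready={C,G} → run G
t=31: ready={C,G} → run G
t=32: ready={C,G} → run G
t=33: ready={C,G} → run G
t=34: ready={C,G} → run G
t=35: ready={C} → run C
t=36: ready={C} → run C
t=37: ready={C} → run C
t=38: ready={C} → run C
t=39: ready={C} → run C
t=40: ready={C} → run C
t=41: ready={C} → run C
t=42: (idle)
t=43: (idle)
t=44: (idle)
t=45: (idle)
t=46: (idle)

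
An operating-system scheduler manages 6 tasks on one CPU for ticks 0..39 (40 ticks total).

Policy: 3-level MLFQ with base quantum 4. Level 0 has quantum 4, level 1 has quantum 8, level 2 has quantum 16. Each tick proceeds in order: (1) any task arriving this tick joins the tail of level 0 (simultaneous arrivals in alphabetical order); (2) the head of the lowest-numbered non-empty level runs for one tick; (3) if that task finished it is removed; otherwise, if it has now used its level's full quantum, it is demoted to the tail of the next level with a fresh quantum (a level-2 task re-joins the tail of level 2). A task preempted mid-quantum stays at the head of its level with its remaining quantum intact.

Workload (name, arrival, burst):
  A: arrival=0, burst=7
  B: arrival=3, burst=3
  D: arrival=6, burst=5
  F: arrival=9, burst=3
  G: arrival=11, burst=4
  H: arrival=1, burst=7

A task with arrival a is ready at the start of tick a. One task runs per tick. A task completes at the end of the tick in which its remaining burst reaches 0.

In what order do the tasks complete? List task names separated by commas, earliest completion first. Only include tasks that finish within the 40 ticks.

t=0: L0/L1/L2 = A/-/- → run A
t=1: L0/L1/L2 = AH/-/- → run A
t=2: L0/L1/L2 = AH/-/- → run A
t=3: L0/L1/L2 = AHB/-/- → run A
t=4: L0/L1/L2 = HB/A/- → run H
t=5: L0/L1/L2 = HB/A/- → run H
t=6: L0/L1/L2 = HBD/A/- → run H
t=7: L0/L1/L2 = HBD/A/- → run H
t=8: L0/L1/L2 = BD/AH/- → run B
t=9: L0/L1/L2 = BDF/AH/- → run B
t=10: L0/L1/L2 = BDF/AH/- → run B
t=11: L0/L1/L2 = DFG/AH/- → run D
t=12: L0/L1/L2 = DFG/AH/- → run D
t=13: L0/L1/L2 = DFG/AH/- → run D
t=14: L0/L1/L2 = DFG/AH/- → run D
t=15: L0/L1/L2 = FG/AHD/- → run F
t=16: L0/L1/L2 = FG/AHD/- → run F
t=17: L0/L1/L2 = FG/AHD/- → run F
t=18: L0/L1/L2 = G/AHD/- → run G
t=19: L0/L1/L2 = G/AHD/- → run G
t=20: L0/L1/L2 = G/AHD/- → run G
t=21: L0/L1/L2 = G/AHD/- → run G
t=22: L0/L1/L2 = -/AHD/- → run A
t=23: L0/L1/L2 = -/AHD/- → run A
t=24: L0/L1/L2 = -/AHD/- → run A
t=25: L0/L1/L2 = -/HD/- → run H
t=26: L0/L1/L2 = -/HD/- → run H
t=27: L0/L1/L2 = -/HD/- → run H
t=28: L0/L1/L2 = -/D/- → run D
t=29: (idle)
t=30: (idle)
t=31: (idle)
t=32: (idle)
t=33: (idle)
t=34: (idle)
t=35: (idle)
t=36: (idle)
t=37: (idle)
t=38: (idle)
t=39: (idle)

completion order = B, F, G, A, H, D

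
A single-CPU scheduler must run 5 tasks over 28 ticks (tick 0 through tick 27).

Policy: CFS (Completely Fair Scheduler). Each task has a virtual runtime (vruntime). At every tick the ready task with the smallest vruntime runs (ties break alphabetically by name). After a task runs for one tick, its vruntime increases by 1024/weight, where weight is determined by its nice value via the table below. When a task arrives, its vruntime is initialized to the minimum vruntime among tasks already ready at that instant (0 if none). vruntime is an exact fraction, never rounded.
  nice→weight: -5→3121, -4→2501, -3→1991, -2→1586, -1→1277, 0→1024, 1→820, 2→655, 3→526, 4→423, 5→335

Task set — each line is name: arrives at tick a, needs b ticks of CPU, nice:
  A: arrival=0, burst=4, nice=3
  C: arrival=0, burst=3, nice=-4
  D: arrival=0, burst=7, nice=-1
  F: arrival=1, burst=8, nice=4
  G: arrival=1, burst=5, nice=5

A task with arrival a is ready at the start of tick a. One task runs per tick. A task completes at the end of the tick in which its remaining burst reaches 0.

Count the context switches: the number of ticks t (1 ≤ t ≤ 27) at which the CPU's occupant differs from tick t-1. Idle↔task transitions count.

context switches = 24

t=0: vr[A=0 C=0 D=0] → run A
t=1: vr[A=512/263 C=0 D=0 F=0 G=0] → run C
t=2: vr[A=512/263 C=1024/2501 D=0 F=0 G=0] → run D
t=3: vr[A=512/263 C=1024/2501 D=1024/1277 F=0 G=0] → run F
t=4: vr[A=512/263 C=1024/2501 D=1024/1277 F=1024/423 G=0] → run G
t=5: vr[A=512/263 C=1024/2501 D=1024/1277 F=1024/423 G=1024/335] → run C
t=6: vr[A=512/263 C=2048/2501 D=1024/1277 F=1024/423 G=1024/335] → run D
t=7: vr[A=512/263 C=2048/2501 D=2048/1277 F=1024/423 G=1024/335] → run C
t=8: vr[A=512/263 D=2048/1277 F=1024/423 G=1024/335] → run D
t=9: vr[A=512/263 D=3072/1277 F=1024/423 G=1024/335] → run A
t=10: vr[A=1024/263 D=3072/1277 F=1024/423 G=1024/335] → run D
t=11: vr[A=1024/263 D=4096/1277 F=1024/423 G=1024/335] → run F
t=12: vr[A=1024/263 D=4096/1277 F=2048/423 G=1024/335] → run G
t=13: vr[A=1024/263 D=4096/1277 F=2048/423 G=2048/335] → run D
t=14: vr[A=1024/263 D=5120/1277 F=2048/423 G=2048/335] → run A
t=15: vr[A=1536/263 D=5120/1277 F=2048/423 G=2048/335] → run D
t=16: vr[A=1536/263 D=6144/1277 F=2048/423 G=2048/335] → run D
t=17: vr[A=1536/263 F=2048/423 G=2048/335] → run F
t=18: vr[A=1536/263 F=1024/141 G=2048/335] → run A
t=19: vr[F=1024/141 G=2048/335] → run G
t=20: vr[F=1024/141 G=3072/335] → run F
t=21: vr[F=4096/423 G=3072/335] → run G
t=22: vr[F=4096/423 G=4096/335] → run F
t=23: vr[F=5120/423 G=4096/335] → run F
t=24: vr[F=2048/141 G=4096/335] → run G
t=25: vr[F=2048/141] → run F
t=26: vr[F=7168/423] → run F
t=27: (idle)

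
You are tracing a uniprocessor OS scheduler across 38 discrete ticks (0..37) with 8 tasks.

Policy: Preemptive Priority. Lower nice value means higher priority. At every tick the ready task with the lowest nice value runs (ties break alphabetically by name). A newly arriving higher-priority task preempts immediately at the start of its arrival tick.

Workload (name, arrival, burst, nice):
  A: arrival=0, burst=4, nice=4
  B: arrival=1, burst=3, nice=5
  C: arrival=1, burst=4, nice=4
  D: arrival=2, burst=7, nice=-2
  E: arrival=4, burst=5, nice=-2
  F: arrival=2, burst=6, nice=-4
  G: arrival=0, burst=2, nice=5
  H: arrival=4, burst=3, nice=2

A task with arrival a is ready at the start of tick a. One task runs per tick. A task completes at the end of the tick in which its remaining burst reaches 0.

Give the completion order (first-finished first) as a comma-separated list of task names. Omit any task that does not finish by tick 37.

t=0: ready={A,G} → run A
t=1: ready={A,B,C,G} → run A
t=2: ready={A,B,C,D,F,G} → run F
t=3: ready={A,B,C,D,F,G} → run F
t=4: ready={A,B,C,D,E,F,G,H} → run F
t=5: ready={A,B,C,D,E,F,G,H} → run F
t=6: ready={A,B,C,D,E,F,G,H} → run F
t=7: ready={A,B,C,D,E,F,G,H} → run F
t=8: ready={A,B,C,D,E,G,H} → run D
t=9: ready={A,B,C,D,E,G,H} → run D
t=10: ready={A,B,C,D,E,G,H} → run D
t=11: ready={A,B,C,D,E,G,H} → run D
t=12: ready={A,B,C,D,E,G,H} → run D
t=13: ready={A,B,C,D,E,G,H} → run D
t=14: ready={A,B,C,D,E,G,H} → run D
t=15: ready={A,B,C,E,G,H} → run E
t=16: ready={A,B,C,E,G,H} → run E
t=17: ready={A,B,C,E,G,H} → run E
t=18: ready={A,B,C,E,G,H} → run E
t=19: ready={A,B,C,E,G,H} → run E
t=20: ready={A,B,C,G,H} → run H
t=21: ready={A,B,C,G,H} → run H
t=22: ready={A,B,C,G,H} → run H
t=23: ready={A,B,C,G} → run A
t=24: ready={A,B,C,G} → run A
t=25: ready={B,C,G} → run C
t=26: ready={B,C,G} → run C
t=27: ready={B,C,G} → run C
t=28: ready={B,C,G} → run C
t=29: ready={B,G} → run B
t=30: ready={B,G} → run B
t=31: ready={B,G} → run B
t=32: ready={G} → run G
t=33: ready={G} → run G
t=34: (idle)
t=35: (idle)
t=36: (idle)
t=37: (idle)

completion order = F, D, E, H, A, C, B, G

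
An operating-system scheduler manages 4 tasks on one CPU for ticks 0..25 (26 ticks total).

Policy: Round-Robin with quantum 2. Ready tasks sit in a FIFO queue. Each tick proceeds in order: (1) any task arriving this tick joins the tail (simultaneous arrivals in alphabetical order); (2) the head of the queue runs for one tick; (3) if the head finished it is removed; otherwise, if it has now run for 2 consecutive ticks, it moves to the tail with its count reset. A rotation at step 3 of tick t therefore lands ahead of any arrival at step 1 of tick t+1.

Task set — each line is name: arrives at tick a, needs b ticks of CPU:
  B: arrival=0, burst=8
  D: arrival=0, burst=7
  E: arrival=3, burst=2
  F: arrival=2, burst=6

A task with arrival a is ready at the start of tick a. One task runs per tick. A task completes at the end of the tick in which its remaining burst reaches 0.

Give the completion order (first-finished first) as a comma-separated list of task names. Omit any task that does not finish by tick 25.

completion order = E, B, F, D

t=0: queue=[B,D] q_used=0 → run B
t=1: queue=[B,D] q_used=1 → run B
t=2: queue=[D,B,F] q_used=0 → run D
t=3: queue=[D,B,F,E] q_used=1 → run D
t=4: queue=[B,F,E,D] q_used=0 → run B
t=5: queue=[B,F,E,D] q_used=1 → run B
t=6: queue=[F,E,D,B] q_used=0 → run F
t=7: queue=[F,E,D,B] q_used=1 → run F
t=8: queue=[E,D,B,F] q_used=0 → run E
t=9: queue=[E,D,B,F] q_used=1 → run E
t=10: queue=[D,B,F] q_used=0 → run D
t=11: queue=[D,B,F] q_used=1 → run D
t=12: queue=[B,F,D] q_used=0 → run B
t=13: queue=[B,F,D] q_used=1 → run B
t=14: queue=[F,D,B] q_used=0 → run F
t=15: queue=[F,D,B] q_used=1 → run F
t=16: queue=[D,B,F] q_used=0 → run D
t=17: queue=[D,B,F] q_used=1 → run D
t=18: queue=[B,F,D] q_used=0 → run B
t=19: queue=[B,F,D] q_used=1 → run B
t=20: queue=[F,D] q_used=0 → run F
t=21: queue=[F,D] q_used=1 → run F
t=22: queue=[D] q_used=0 → run D
t=23: (idle)
t=24: (idle)
t=25: (idle)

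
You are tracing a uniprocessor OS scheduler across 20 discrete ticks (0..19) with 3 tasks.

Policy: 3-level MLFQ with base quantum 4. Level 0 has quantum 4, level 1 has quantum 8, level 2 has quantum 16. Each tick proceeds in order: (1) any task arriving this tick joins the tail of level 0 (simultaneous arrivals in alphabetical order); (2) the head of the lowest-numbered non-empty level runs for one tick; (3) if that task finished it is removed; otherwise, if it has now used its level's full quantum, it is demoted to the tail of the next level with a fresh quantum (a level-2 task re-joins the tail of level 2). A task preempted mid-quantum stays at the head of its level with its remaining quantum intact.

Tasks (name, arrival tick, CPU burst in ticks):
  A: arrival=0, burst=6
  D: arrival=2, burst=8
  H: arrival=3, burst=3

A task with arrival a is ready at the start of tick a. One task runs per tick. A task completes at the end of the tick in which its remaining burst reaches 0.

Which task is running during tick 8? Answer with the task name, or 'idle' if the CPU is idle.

t=0: L0/L1/L2 = A/-/- → run A
t=1: L0/L1/L2 = A/-/- → run A
t=2: L0/L1/L2 = AD/-/- → run A
t=3: L0/L1/L2 = ADH/-/- → run A
t=4: L0/L1/L2 = DH/A/- → run D
t=5: L0/L1/L2 = DH/A/- → run D
t=6: L0/L1/L2 = DH/A/- → run D
t=7: L0/L1/L2 = DH/A/- → run D
t=8: L0/L1/L2 = H/AD/- → run H
t=9: L0/L1/L2 = H/AD/- → run H
t=10: L0/L1/L2 = H/AD/- → run H
t=11: L0/L1/L2 = -/AD/- → run A
t=12: L0/L1/L2 = -/AD/- → run A
t=13: L0/L1/L2 = -/D/- → run D
t=14: L0/L1/L2 = -/D/- → run D
t=15: L0/L1/L2 = -/D/- → run D
t=16: L0/L1/L2 = -/D/- → run D
t=17: (idle)
t=18: (idle)
t=19: (idle)

running at tick 8 = H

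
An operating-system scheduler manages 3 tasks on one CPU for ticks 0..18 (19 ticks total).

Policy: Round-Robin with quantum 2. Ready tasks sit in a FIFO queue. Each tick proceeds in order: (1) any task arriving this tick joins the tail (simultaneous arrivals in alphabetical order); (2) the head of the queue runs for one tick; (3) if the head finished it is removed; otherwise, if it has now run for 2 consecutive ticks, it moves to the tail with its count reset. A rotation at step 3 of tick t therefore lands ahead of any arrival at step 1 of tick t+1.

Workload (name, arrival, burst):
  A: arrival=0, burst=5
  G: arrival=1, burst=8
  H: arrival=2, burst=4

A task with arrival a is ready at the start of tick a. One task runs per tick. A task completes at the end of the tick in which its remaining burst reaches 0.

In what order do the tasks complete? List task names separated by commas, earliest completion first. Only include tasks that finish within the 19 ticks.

t=0: queue=[A] q_used=0 → run A
t=1: queue=[A,G] q_used=1 → run A
t=2: queue=[G,A,H] q_used=0 → run G
t=3: queue=[G,A,H] q_used=1 → run G
t=4: queue=[A,H,G] q_used=0 → run A
t=5: queue=[A,H,G] q_used=1 → run A
t=6: queue=[H,G,A] q_used=0 → run H
t=7: queue=[H,G,A] q_used=1 → run H
t=8: queue=[G,A,H] q_used=0 → run G
t=9: queue=[G,A,H] q_used=1 → run G
t=10: queue=[A,H,G] q_used=0 → run A
t=11: queue=[H,G] q_used=0 → run H
t=12: queue=[H,G] q_used=1 → run H
t=13: queue=[G] q_used=0 → run G
t=14: queue=[G] q_used=1 → run G
t=15: queue=[G] q_used=0 → run G
t=16: queue=[G] q_used=1 → run G
t=17: (idle)
t=18: (idle)

completion order = A, H, G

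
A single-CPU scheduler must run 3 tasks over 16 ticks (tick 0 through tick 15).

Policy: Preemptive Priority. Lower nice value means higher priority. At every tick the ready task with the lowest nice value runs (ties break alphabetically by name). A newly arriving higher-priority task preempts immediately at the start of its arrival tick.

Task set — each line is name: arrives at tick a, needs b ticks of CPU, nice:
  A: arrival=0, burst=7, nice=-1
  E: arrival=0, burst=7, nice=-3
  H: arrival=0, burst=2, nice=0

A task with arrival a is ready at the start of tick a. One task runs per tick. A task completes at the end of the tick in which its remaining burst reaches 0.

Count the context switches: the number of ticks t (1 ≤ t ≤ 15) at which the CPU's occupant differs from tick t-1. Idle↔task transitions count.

context switches = 2

t=0: ready={A,E,H} → run E
t=1: ready={A,E,H} → run E
t=2: ready={A,E,H} → run E
t=3: ready={A,E,H} → run E
t=4: ready={A,E,H} → run E
t=5: ready={A,E,H} → run E
t=6: ready={A,E,H} → run E
t=7: ready={A,H} → run A
t=8: ready={A,H} → run A
t=9: ready={A,H} → run A
t=10: ready={A,H} → run A
t=11: ready={A,H} → run A
t=12: ready={A,H} → run A
t=13: ready={A,H} → run A
t=14: ready={H} → run H
t=15: ready={H} → run H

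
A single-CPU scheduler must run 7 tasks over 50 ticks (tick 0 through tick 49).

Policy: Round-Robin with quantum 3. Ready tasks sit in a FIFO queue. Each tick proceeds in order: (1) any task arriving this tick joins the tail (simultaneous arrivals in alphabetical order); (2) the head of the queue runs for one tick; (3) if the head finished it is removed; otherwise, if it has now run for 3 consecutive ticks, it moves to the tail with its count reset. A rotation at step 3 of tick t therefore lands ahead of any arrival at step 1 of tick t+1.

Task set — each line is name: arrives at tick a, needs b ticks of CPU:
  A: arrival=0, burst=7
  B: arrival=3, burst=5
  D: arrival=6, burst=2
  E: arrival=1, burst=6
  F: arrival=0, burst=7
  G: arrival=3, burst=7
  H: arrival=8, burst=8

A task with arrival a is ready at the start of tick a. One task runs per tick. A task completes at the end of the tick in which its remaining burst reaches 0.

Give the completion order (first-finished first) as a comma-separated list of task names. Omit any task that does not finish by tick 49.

t=0: queue=[A,F] q_used=0 → run A
t=1: queue=[A,F,E] q_used=1 → run A
t=2: queue=[A,F,E] q_used=2 → run A
t=3: queue=[F,E,A,B,G] q_used=0 → run F
t=4: queue=[F,E,A,B,G] q_used=1 → run F
t=5: queue=[F,E,A,B,G] q_used=2 → run F
t=6: queue=[E,A,B,G,F,D] q_used=0 → run E
t=7: queue=[E,A,B,G,F,D] q_used=1 → run E
t=8: queue=[E,A,B,G,F,D,H] q_used=2 → run E
t=9: queue=[A,B,G,F,D,H,E] q_used=0 → run A
t=10: queue=[A,B,G,F,D,H,E] q_used=1 → run A
t=11: queue=[A,B,G,F,D,H,E] q_used=2 → run A
t=12: queue=[B,G,F,D,H,E,A] q_used=0 → run B
t=13: queue=[B,G,F,D,H,E,A] q_used=1 → run B
t=14: queue=[B,G,F,D,H,E,A] q_used=2 → run B
t=15: queue=[G,F,D,H,E,A,B] q_used=0 → run G
t=16: queue=[G,F,D,H,E,A,B] q_used=1 → run G
t=17: queue=[G,F,D,H,E,A,B] q_used=2 → run G
t=18: queue=[F,D,H,E,A,B,G] q_used=0 → run F
t=19: queue=[F,D,H,E,A,B,G] q_used=1 → run F
t=20: queue=[F,D,H,E,A,B,G] q_used=2 → run F
t=21: queue=[D,H,E,A,B,G,F] q_used=0 → run D
t=22: queue=[D,H,E,A,B,G,F] q_used=1 → run D
t=23: queue=[H,E,A,B,G,F] q_used=0 → run H
t=24: queue=[H,E,A,B,G,F] q_used=1 → run H
t=25: queue=[H,E,A,B,G,F] q_used=2 → run H
t=26: queue=[E,A,B,G,F,H] q_used=0 → run E
t=27: queue=[E,A,B,G,F,H] q_used=1 → run E
t=28: queue=[E,A,B,G,F,H] q_used=2 → run E
t=29: queue=[A,B,G,F,H] q_used=0 → run A
t=30: queue=[B,G,F,H] q_used=0 → run B
t=31: queue=[B,G,F,H] q_used=1 → run B
t=32: queue=[G,F,H] q_used=0 → run G
t=33: queue=[G,F,H] q_used=1 → run G
t=34: queue=[G,F,H] q_used=2 → run G
t=35: queue=[F,H,G] q_used=0 → run F
t=36: queue=[H,G] q_used=0 → run H
t=37: queue=[H,G] q_used=1 → run H
t=38: queue=[H,G] q_used=2 → run H
t=39: queue=[G,H] q_used=0 → run G
t=40: queue=[H] q_used=0 → run H
t=41: queue=[H] q_used=1 → run H
t=42: (idle)
t=43: (idle)
t=44: (idle)
t=45: (idle)
t=46: (idle)
t=47: (idle)
t=48: (idle)
t=49: (idle)

completion order = D, E, A, B, F, G, H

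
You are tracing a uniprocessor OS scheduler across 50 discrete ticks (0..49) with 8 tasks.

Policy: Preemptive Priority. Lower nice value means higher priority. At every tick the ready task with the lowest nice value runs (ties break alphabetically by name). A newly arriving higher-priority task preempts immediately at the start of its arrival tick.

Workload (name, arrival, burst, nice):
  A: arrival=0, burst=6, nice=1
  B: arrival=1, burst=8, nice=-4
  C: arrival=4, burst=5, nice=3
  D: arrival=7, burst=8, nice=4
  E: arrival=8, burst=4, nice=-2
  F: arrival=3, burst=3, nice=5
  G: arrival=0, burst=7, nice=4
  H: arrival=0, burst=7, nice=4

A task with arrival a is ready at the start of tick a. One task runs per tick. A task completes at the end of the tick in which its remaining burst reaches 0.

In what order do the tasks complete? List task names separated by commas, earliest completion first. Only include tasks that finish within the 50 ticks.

t=0: ready={A,G,H} → run A
t=1: ready={A,B,G,H} → run B
t=2: ready={A,B,G,H} → run B
t=3: ready={A,B,F,G,H} → run B
t=4: ready={A,B,C,F,G,H} → run B
t=5: ready={A,B,C,F,G,H} → run B
t=6: ready={A,B,C,F,G,H} → run B
t=7: ready={A,B,C,D,F,G,H} → run B
t=8: ready={A,B,C,D,E,F,G,H} → run B
t=9: ready={A,C,D,E,F,G,H} → run E
t=10: ready={A,C,D,E,F,G,H} → run E
t=11: ready={A,C,D,E,F,G,H} → run E
t=12: ready={A,C,D,E,F,G,H} → run E
t=13: ready={A,C,D,F,G,H} → run A
t=14: ready={A,C,D,F,G,H} → run A
t=15: ready={A,C,D,F,G,H} → run A
t=16: ready={A,C,D,F,G,H} → run A
t=17: ready={A,C,D,F,G,H} → run A
t=18: ready={C,D,F,G,H} → run C
t=19: ready={C,D,F,G,H} → run C
t=20: ready={C,D,F,G,H} → run C
t=21: ready={C,D,F,G,H} → run C
t=22: ready={C,D,F,G,H} → run C
t=23: ready={D,F,G,H} → run D
t=24: ready={D,F,G,H} → run D
t=25: ready={D,F,G,H} → run D
t=26: ready={D,F,G,H} → run D
t=27: ready={D,F,G,H} → run D
t=28: ready={D,F,G,H} → run D
t=29: ready={D,F,G,H} → run D
t=30: ready={D,F,G,H} → run D
t=31: ready={F,G,H} → run G
t=32: ready={F,G,H} → run G
t=33: ready={F,G,H} → run G
t=34: ready={F,G,H} → run G
t=35: ready={F,G,H} → run G
t=36: ready={F,G,H} → run G
t=37: ready={F,G,H} → run G
t=38: ready={F,H} → run H
t=39: ready={F,H} → run H
t=40: ready={F,H} → run H
t=41: ready={F,H} → run H
t=42: ready={F,H} → run H
t=43: ready={F,H} → run H
t=44: ready={F,H} → run H
t=45: ready={F} → run F
t=46: ready={F} → run F
t=47: ready={F} → run F
t=48: (idle)
t=49: (idle)

completion order = B, E, A, C, D, G, H, F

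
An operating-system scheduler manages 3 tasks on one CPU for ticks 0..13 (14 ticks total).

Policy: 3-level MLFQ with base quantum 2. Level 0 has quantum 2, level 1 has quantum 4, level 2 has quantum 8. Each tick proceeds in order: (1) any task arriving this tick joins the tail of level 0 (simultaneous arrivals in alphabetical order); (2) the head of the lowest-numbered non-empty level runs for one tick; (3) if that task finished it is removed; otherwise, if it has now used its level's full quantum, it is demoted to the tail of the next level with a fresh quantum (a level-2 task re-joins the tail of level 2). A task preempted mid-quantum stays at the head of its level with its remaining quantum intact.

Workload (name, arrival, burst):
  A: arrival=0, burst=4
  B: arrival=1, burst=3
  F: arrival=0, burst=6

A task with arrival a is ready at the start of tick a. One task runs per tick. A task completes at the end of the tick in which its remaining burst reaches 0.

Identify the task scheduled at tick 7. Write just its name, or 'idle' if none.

t=0: L0/L1/L2 = AF/-/- → run A
t=1: L0/L1/L2 = AFB/-/- → run A
t=2: L0/L1/L2 = FB/A/- → run F
t=3: L0/L1/L2 = FB/A/- → run F
t=4: L0/L1/L2 = B/AF/- → run B
t=5: L0/L1/L2 = B/AF/- → run B
t=6: L0/L1/L2 = -/AFB/- → run A
t=7: L0/L1/L2 = -/AFB/- → run A
t=8: L0/L1/L2 = -/FB/- → run F
t=9: L0/L1/L2 = -/FB/- → run F
t=10: L0/L1/L2 = -/FB/- → run F
t=11: L0/L1/L2 = -/FB/- → run F
t=12: L0/L1/L2 = -/B/- → run B
t=13: (idle)

running at tick 7 = A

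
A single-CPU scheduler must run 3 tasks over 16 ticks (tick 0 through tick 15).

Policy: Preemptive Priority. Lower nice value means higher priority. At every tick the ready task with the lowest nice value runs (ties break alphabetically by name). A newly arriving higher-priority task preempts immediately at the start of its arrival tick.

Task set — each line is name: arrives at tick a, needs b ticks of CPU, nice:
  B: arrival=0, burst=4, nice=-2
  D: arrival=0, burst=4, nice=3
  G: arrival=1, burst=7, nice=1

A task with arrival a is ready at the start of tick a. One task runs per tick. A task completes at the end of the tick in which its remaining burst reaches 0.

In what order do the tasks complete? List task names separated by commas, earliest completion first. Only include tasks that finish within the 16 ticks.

t=0: ready={B,D} → run B
t=1: ready={B,D,G} → run B
t=2: ready={B,D,G} → run B
t=3: ready={B,D,G} → run B
t=4: ready={D,G} → run G
t=5: ready={D,G} → run G
t=6: ready={D,G} → run G
t=7: ready={D,G} → run G
t=8: ready={D,G} → run G
t=9: ready={D,G} → run G
t=10: ready={D,G} → run G
t=11: ready={D} → run D
t=12: ready={D} → run D
t=13: ready={D} → run D
t=14: ready={D} → run D
t=15: (idle)

completion order = B, G, D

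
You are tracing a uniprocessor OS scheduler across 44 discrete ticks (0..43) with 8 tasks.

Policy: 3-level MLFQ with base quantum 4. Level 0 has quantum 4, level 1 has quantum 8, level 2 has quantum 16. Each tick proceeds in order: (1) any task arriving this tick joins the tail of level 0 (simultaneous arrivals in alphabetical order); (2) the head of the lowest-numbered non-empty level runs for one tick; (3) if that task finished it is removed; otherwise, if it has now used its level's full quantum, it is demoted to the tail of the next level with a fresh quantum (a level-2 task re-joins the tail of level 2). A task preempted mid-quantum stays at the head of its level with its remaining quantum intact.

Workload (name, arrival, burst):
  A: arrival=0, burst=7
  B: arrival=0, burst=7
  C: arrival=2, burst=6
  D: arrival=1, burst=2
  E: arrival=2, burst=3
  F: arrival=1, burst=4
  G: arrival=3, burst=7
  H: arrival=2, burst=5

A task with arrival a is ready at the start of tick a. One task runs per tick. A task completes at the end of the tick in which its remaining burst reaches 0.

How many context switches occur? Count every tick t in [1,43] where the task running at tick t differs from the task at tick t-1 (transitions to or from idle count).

t=0: L0/L1/L2 = AB/-/- → run A
t=1: L0/L1/L2 = ABDF/-/- → run A
t=2: L0/L1/L2 = ABDFCEH/-/- → run A
t=3: L0/L1/L2 = ABDFCEHG/-/- → run A
t=4: L0/L1/L2 = BDFCEHG/A/- → run B
t=5: L0/L1/L2 = BDFCEHG/A/- → run B
t=6: L0/L1/L2 = BDFCEHG/A/- → run B
t=7: L0/L1/L2 = BDFCEHG/A/- → run B
t=8: L0/L1/L2 = DFCEHG/AB/- → run D
t=9: L0/L1/L2 = DFCEHG/AB/- → run D
t=10: L0/L1/L2 = FCEHG/AB/- → run F
t=11: L0/L1/L2 = FCEHG/AB/- → run F
t=12: L0/L1/L2 = FCEHG/AB/- → run F
t=13: L0/L1/L2 = FCEHG/AB/- → run F
t=14: L0/L1/L2 = CEHG/AB/- → run C
t=15: L0/L1/L2 = CEHG/AB/- → run C
t=16: L0/L1/L2 = CEHG/AB/- → run C
t=17: L0/L1/L2 = CEHG/AB/- → run C
t=18: L0/L1/L2 = EHG/ABC/- → run E
t=19: L0/L1/L2 = EHG/ABC/- → run E
t=20: L0/L1/L2 = EHG/ABC/- → run E
t=21: L0/L1/L2 = HG/ABC/- → run H
t=22: L0/L1/L2 = HG/ABC/- → run H
t=23: L0/L1/L2 = HG/ABC/- → run H
t=24: L0/L1/L2 = HG/ABC/- → run H
t=25: L0/L1/L2 = G/ABCH/- → run G
t=26: L0/L1/L2 = G/ABCH/- → run G
t=27: L0/L1/L2 = G/ABCH/- → run G
t=28: L0/L1/L2 = G/ABCH/- → run G
t=29: L0/L1/L2 = -/ABCHG/- → run A
t=30: L0/L1/L2 = -/ABCHG/- → run A
t=31: L0/L1/L2 = -/ABCHG/- → run A
t=32: L0/L1/L2 = -/BCHG/- → run B
t=33: L0/L1/L2 = -/BCHG/- → run B
t=34: L0/L1/L2 = -/BCHG/- → run B
t=35: L0/L1/L2 = -/CHG/- → run C
t=36: L0/L1/L2 = -/CHG/- → run C
t=37: L0/L1/L2 = -/HG/- → run H
t=38: L0/L1/L2 = -/G/- → run G
t=39: L0/L1/L2 = -/G/- → run G
t=40: L0/L1/L2 = -/G/- → run G
t=41: (idle)
t=42: (idle)
t=43: (idle)

context switches = 13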